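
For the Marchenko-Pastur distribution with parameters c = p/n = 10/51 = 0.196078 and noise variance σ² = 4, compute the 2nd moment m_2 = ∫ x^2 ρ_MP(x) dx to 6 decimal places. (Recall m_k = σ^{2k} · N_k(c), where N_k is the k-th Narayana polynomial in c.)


E[X²] = σ⁴ (1 + c) (second MP moment). With σ² = 4 (so σ⁴ = 16) and c = 10/51 = 0.196078: E[X²] = 16 · (1 + 0.196078) = 16 · 1.196078.

So E[X^2] = 19.137255.


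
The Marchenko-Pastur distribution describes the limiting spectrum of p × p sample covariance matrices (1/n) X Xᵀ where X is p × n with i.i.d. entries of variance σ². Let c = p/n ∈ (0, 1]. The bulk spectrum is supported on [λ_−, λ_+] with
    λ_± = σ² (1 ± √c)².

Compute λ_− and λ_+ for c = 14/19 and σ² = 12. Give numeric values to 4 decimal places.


c = 14/19 = 0.736842; √c = 0.858395.
λ_− = σ² (1 − √c)² = 12 · (1 − 0.858395)² = 12 · (0.141605)² = 0.240623.
λ_+ = σ² (1 + √c)² = 12 · (1 + 0.858395)² = 12 · (1.858395)² = 41.443587.

Rounded to 4 decimal places: λ_− ≈ 0.2406, λ_+ ≈ 41.4436.


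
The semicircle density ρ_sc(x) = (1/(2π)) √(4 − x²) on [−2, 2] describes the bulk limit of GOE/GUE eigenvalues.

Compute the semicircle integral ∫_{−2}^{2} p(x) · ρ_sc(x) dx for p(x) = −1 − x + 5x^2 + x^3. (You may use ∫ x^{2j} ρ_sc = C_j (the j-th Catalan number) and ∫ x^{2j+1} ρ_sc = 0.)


Write p(x) = Σ a_i x^i, split into monomials and integrate each against ρ_sc separately.
Using ∫ x^{2j} ρ_sc = C_j = (1/(j+1)) C(2j, j) (Catalan numbers) and ∫ x^{2j+1} ρ_sc = 0 (odd monomials vanish by symmetry):
  i = 0 (even): a_0 · C_{0} = -1 · 1 = -1
  i = 1 (odd): ∫ x^1 ρ_sc = 0 (vanishes)
  i = 2 (even): a_2 · C_{1} = 5 · 1 = 5
  i = 3 (odd): ∫ x^3 ρ_sc = 0 (vanishes)

Summing the contributions: ∫_{−2}^{2} p(x) ρ_sc(x) dx = (-1) + 5 = 4.


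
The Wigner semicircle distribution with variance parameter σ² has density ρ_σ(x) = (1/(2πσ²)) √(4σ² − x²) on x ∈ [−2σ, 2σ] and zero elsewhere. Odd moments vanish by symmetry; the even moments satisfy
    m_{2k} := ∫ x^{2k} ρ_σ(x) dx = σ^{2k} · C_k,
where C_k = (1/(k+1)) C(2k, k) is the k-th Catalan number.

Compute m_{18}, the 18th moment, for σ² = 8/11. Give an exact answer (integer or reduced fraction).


By the scaled semicircle moment identity, m_{2k} = σ^{2k} · C_k with k = 9.
C_9 = (1/(k+1)) · C(2k, k) = (1/10) · C(18, 9) = (1/10) · 48620 = 4862.
σ^{2k} = (σ²)^k = (8/11)^9 = 134217728/2357947691.

Therefore m_{18} = σ^{18} · C_9 = (134217728/2357947691) · 4862 = 59324235776/214358881.


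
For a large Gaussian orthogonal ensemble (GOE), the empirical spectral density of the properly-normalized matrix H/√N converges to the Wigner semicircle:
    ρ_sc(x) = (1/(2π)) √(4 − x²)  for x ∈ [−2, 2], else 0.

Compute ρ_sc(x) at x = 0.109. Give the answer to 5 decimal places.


ρ_sc(x) = (1/(2π)) √(4 − x²). With x = 0.109:
  4 − x² = 4 − (0.109)² = 4 − 0.011881 = 3.988119.
  √(4 − x²) = 1.997028.
  1/(2π) = 0.159155.
  ρ_sc(0.109) = 0.159155 · 1.997028 = 0.317837.

Rounded to 5 decimal places: ρ_sc(0.109) ≈ 0.31784.


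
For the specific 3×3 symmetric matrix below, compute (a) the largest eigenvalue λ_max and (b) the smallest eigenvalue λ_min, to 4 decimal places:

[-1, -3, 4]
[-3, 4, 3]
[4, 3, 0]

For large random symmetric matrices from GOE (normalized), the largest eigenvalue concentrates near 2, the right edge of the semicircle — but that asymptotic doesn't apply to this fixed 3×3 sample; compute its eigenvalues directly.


Since M is real symmetric, all three eigenvalues are real; they are the roots of det(λI − M) = λ³ − (tr M) λ² + s λ − det M, where s is the sum of the principal 2×2 minors.
tr M = -1 + 4 + 0 = 3.
s = ((-1)·4 − (-3)²) + ((-1)·0 − 4²) + (4·0 − 3²) = -13 + (-16) + (-9) = -38.
det M (expand along row 1) = (-1)·(-9) − (-3)·(-12) + 4·(-25) = -127.
Characteristic polynomial: λ³ − 3λ² − 38λ + 127 = 0.
Substitute λ = y + (tr M)/3 = y + 1.000000 to remove the quadratic term: y³ + p·y + q = 0 with p = s − (tr M)²/3 = -41.000000 and q = −2(tr M)³/27 + (tr M)·s/3 − det M = 87.000000.
Three real roots ⇒ use the trigonometric (Viète) form: r = 2√(−p/3) = 7.393691, φ = arccos(3q/(p·r)) = arccos(-0.860985) = 2.607999 rad.
y_k = r·cos(φ/3 − 2πk/3) for k = 0, 1, 2 gives y = 4.771417, 2.505629, -7.277046.
λ_k = y_k + 1.000000 gives λ = 5.7714, 3.5056, -6.2770 (check: the sum is 3.0000 = tr M).

Hence λ_max = 5.7714 and λ_min = -6.2770.


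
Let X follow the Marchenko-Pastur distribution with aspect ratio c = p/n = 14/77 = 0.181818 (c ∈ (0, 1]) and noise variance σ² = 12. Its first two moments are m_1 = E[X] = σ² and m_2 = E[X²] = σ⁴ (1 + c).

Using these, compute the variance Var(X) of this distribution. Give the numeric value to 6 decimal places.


m_1 = E[X] = σ² = 12, so m_1² = 144.
m_2 = E[X²] = σ⁴ (1 + c) = 144 · (1 + 0.181818) = 144 · 1.181818 = 170.181818.
(Note m_2 − m_1² simplifies to c · σ⁴ = 0.181818 · 144.)

Var(X) = m_2 − m_1² = 170.181818 − 144 = 26.181818.


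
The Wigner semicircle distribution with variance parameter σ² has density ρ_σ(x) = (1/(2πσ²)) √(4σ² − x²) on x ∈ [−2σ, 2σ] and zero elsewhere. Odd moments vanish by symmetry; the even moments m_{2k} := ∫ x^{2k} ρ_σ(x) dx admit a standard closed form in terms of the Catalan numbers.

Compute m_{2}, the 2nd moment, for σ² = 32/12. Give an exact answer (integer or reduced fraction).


By the scaled semicircle moment identity, m_{2k} = σ^{2k} · C_k with k = 1.
C_1 = (1/(k+1)) · C(2k, k) = (1/2) · C(2, 1) = (1/2) · 2 = 1.
σ^{2k} = (σ²)^k = (32/12)^1 = 8/3.

Therefore m_{2} = σ^{2} · C_1 = (8/3) · 1 = 8/3.


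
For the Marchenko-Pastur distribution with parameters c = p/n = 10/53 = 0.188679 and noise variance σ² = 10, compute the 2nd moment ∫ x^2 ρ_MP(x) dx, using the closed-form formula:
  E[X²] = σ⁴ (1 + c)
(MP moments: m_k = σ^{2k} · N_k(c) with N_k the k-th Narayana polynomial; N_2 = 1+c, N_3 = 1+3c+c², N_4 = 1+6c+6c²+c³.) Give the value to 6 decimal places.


E[X²] = σ⁴ (1 + c) (second MP moment). With σ² = 10 (so σ⁴ = 100) and c = 10/53 = 0.188679: E[X²] = 100 · (1 + 0.188679) = 100 · 1.188679.

So E[X^2] = 118.867925.


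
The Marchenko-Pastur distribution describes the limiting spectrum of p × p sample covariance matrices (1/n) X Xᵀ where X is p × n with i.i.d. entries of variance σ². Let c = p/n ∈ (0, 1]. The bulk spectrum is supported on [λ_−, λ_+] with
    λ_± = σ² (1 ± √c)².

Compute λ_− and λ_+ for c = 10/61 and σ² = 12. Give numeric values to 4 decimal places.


c = 10/61 = 0.163934; √c = 0.404888.
λ_− = σ² (1 − √c)² = 12 · (1 − 0.404888)² = 12 · (0.595112)² = 4.249897.
λ_+ = σ² (1 + √c)² = 12 · (1 + 0.404888)² = 12 · (1.404888)² = 23.684529.

Rounded to 4 decimal places: λ_− ≈ 4.2499, λ_+ ≈ 23.6845.


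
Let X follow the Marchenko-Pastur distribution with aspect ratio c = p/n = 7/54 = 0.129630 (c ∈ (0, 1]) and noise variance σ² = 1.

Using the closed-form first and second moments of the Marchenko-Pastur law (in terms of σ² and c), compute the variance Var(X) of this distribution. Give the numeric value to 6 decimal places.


Recall the MP moments m_1 = E[X] = σ² and m_2 = E[X²] = σ⁴ (1 + c).
m_1 = E[X] = σ² = 1, so m_1² = 1.
m_2 = E[X²] = σ⁴ (1 + c) = 1 · (1 + 0.129630) = 1 · 1.129630 = 1.129630.
(Note m_2 − m_1² simplifies to c · σ⁴ = 0.129630 · 1.)

Var(X) = m_2 − m_1² = 1.129630 − 1 = 0.129630.


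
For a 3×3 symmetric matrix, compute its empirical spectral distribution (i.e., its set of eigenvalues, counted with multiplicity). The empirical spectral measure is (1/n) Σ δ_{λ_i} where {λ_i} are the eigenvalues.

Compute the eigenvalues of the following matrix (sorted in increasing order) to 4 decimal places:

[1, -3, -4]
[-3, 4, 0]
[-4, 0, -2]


Since M is real symmetric, all three eigenvalues are real; they are the roots of det(λI − M) = λ³ − (tr M) λ² + s λ − det M, where s is the sum of the principal 2×2 minors.
tr M = 1 + 4 + (-2) = 3.
s = (1·4 − (-3)²) + (1·(-2) − (-4)²) + (4·(-2) − 0²) = -5 + (-18) + (-8) = -31.
det M (expand along row 1) = 1·(-8) − (-3)·6 + (-4)·16 = -54.
Characteristic polynomial: λ³ − 3λ² − 31λ + 54 = 0.
Substitute λ = y + (tr M)/3 = y + 1.000000 to remove the quadratic term: y³ + p·y + q = 0 with p = s − (tr M)²/3 = -34.000000 and q = −2(tr M)³/27 + (tr M)·s/3 − det M = 21.000000.
Three real roots ⇒ use the trigonometric (Viète) form: r = 2√(−p/3) = 6.733003, φ = arccos(3q/(p·r)) = arccos(-0.275203) = 1.849597 rad.
y_k = r·cos(φ/3 − 2πk/3) for k = 0, 1, 2 gives y = 5.493379, 0.624822, -6.118201.
λ_k = y_k + 1.000000 gives λ = 6.4934, 1.6248, -5.1182 (check: the sum is 3.0000 = tr M).

Eigenvalues sorted in increasing order: [-5.1182, 1.6248, 6.4934].


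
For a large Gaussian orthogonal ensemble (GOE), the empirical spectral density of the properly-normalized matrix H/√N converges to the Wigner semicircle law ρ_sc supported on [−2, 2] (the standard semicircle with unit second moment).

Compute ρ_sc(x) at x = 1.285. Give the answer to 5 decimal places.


ρ_sc(x) = (1/(2π)) √(4 − x²). With x = 1.285:
  4 − x² = 4 − (1.285)² = 4 − 1.651225 = 2.348775.
  √(4 − x²) = 1.532571.
  1/(2π) = 0.159155.
  ρ_sc(1.285) = 0.159155 · 1.532571 = 0.243916.

Rounded to 5 decimal places: ρ_sc(1.285) ≈ 0.24392.


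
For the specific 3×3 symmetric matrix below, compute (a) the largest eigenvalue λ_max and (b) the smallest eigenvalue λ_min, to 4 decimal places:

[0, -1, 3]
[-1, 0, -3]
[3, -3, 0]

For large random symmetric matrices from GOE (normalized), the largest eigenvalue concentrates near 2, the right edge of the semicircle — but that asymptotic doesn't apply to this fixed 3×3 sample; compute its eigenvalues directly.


Since M is real symmetric, all three eigenvalues are real; they are the roots of det(λI − M) = λ³ − (tr M) λ² + s λ − det M, where s is the sum of the principal 2×2 minors.
tr M = 0 + 0 + 0 = 0.
s = (0·0 − (-1)²) + (0·0 − 3²) + (0·0 − (-3)²) = -1 + (-9) + (-9) = -19.
det M (expand along row 1) = 0·(-9) − (-1)·9 + 3·3 = 18.
Characteristic polynomial: λ³ − 19λ − 18 = 0.
Substitute λ = y + (tr M)/3 = y + 0.000000 to remove the quadratic term: y³ + p·y + q = 0 with p = s − (tr M)²/3 = -19.000000 and q = −2(tr M)³/27 + (tr M)·s/3 − det M = -18.000000.
Three real roots ⇒ use the trigonometric (Viète) form: r = 2√(−p/3) = 5.033223, φ = arccos(3q/(p·r)) = arccos(0.564669) = 0.970764 rad.
y_k = r·cos(φ/3 − 2πk/3) for k = 0, 1, 2 gives y = 4.772002, -1.000000, -3.772002.
λ_k = y_k + 0.000000 gives λ = 4.7720, -1.0000, -3.7720 (check: the sum is 0.0000 = tr M).

Hence λ_max = 4.7720 and λ_min = -3.7720.


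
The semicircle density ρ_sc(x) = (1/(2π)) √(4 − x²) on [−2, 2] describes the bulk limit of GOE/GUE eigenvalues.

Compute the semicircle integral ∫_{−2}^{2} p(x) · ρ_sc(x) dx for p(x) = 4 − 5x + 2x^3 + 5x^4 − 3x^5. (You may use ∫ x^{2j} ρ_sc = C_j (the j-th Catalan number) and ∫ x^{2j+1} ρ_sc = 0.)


Write p(x) = Σ a_i x^i, split into monomials and integrate each against ρ_sc separately.
Using ∫ x^{2j} ρ_sc = C_j = (1/(j+1)) C(2j, j) (Catalan numbers) and ∫ x^{2j+1} ρ_sc = 0 (odd monomials vanish by symmetry):
  i = 0 (even): a_0 · C_{0} = 4 · 1 = 4
  i = 1 (odd): ∫ x^1 ρ_sc = 0 (vanishes)
  i = 3 (odd): ∫ x^3 ρ_sc = 0 (vanishes)
  i = 4 (even): a_4 · C_{2} = 5 · 2 = 10
  i = 5 (odd): ∫ x^5 ρ_sc = 0 (vanishes)

Summing the contributions: ∫_{−2}^{2} p(x) ρ_sc(x) dx = 4 + 10 = 14.


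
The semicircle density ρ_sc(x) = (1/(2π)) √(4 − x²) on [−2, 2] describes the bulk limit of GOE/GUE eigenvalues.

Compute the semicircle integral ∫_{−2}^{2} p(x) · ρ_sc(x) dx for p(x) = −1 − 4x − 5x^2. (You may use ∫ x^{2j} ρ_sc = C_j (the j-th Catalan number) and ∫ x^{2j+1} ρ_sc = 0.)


Write p(x) = Σ a_i x^i, split into monomials and integrate each against ρ_sc separately.
Using ∫ x^{2j} ρ_sc = C_j = (1/(j+1)) C(2j, j) (Catalan numbers) and ∫ x^{2j+1} ρ_sc = 0 (odd monomials vanish by symmetry):
  i = 0 (even): a_0 · C_{0} = -1 · 1 = -1
  i = 1 (odd): ∫ x^1 ρ_sc = 0 (vanishes)
  i = 2 (even): a_2 · C_{1} = -5 · 1 = -5

Summing the contributions: ∫_{−2}^{2} p(x) ρ_sc(x) dx = (-1) + (-5) = -6.


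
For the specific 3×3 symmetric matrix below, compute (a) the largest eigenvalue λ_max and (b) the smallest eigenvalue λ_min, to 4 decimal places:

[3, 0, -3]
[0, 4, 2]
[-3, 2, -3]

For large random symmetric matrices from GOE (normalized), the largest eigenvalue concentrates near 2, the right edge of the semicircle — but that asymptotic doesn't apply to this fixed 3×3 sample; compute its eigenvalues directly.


Since M is real symmetric, all three eigenvalues are real; they are the roots of det(λI − M) = λ³ − (tr M) λ² + s λ − det M, where s is the sum of the principal 2×2 minors.
tr M = 3 + 4 + (-3) = 4.
s = (3·4 − 0²) + (3·(-3) − (-3)²) + (4·(-3) − 2²) = 12 + (-18) + (-16) = -22.
det M (expand along row 1) = 3·(-16) − 0·6 + (-3)·12 = -84.
Characteristic polynomial: λ³ − 4λ² − 22λ + 84 = 0.
Substitute λ = y + (tr M)/3 = y + 1.333333 to remove the quadratic term: y³ + p·y + q = 0 with p = s − (tr M)²/3 = -27.333333 and q = −2(tr M)³/27 + (tr M)·s/3 − det M = 49.925926.
Three real roots ⇒ use the trigonometric (Viète) form: r = 2√(−p/3) = 6.036923, φ = arccos(3q/(p·r)) = arccos(-0.907693) = 2.708550 rad.
y_k = r·cos(φ/3 − 2πk/3) for k = 0, 1, 2 gives y = 3.739119, 2.235021, -5.974139.
λ_k = y_k + 1.333333 gives λ = 5.0725, 3.5684, -4.6408 (check: the sum is 4.0000 = tr M).

Hence λ_max = 5.0725 and λ_min = -4.6408.


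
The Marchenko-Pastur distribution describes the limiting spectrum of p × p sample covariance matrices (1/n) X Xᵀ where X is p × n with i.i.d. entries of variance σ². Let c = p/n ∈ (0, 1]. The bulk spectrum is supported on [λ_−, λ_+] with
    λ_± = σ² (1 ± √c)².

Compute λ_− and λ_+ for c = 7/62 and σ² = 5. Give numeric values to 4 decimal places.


c = 7/62 = 0.112903; √c = 0.336011.
λ_− = σ² (1 − √c)² = 5 · (1 − 0.336011)² = 5 · (0.663989)² = 2.204409.
λ_+ = σ² (1 + √c)² = 5 · (1 + 0.336011)² = 5 · (1.336011)² = 8.924624.

Rounded to 4 decimal places: λ_− ≈ 2.2044, λ_+ ≈ 8.9246.


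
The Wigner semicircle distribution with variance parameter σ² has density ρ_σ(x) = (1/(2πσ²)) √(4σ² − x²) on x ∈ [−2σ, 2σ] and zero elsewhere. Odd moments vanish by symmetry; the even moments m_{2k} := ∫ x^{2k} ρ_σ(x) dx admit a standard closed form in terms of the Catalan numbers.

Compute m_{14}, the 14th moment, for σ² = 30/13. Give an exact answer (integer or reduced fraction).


By the scaled semicircle moment identity, m_{2k} = σ^{2k} · C_k with k = 7.
C_7 = (1/(k+1)) · C(2k, k) = (1/8) · C(14, 7) = (1/8) · 3432 = 429.
σ^{2k} = (σ²)^k = (30/13)^7 = 21870000000/62748517.

Therefore m_{14} = σ^{14} · C_7 = (21870000000/62748517) · 429 = 721710000000/4826809.


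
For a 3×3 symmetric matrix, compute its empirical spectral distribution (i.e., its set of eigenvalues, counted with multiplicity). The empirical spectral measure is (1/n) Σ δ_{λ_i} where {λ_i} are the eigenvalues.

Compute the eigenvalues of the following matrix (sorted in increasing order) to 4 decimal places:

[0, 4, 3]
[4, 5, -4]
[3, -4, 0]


Since M is real symmetric, all three eigenvalues are real; they are the roots of det(λI − M) = λ³ − (tr M) λ² + s λ − det M, where s is the sum of the principal 2×2 minors.
tr M = 0 + 5 + 0 = 5.
s = (0·5 − 4²) + (0·0 − 3²) + (5·0 − (-4)²) = -16 + (-9) + (-16) = -41.
det M (expand along row 1) = 0·(-16) − 4·12 + 3·(-31) = -141.
Characteristic polynomial: λ³ − 5λ² − 41λ + 141 = 0.
Substitute λ = y + (tr M)/3 = y + 1.666667 to remove the quadratic term: y³ + p·y + q = 0 with p = s − (tr M)²/3 = -49.333333 and q = −2(tr M)³/27 + (tr M)·s/3 − det M = 63.407407.
Three real roots ⇒ use the trigonometric (Viète) form: r = 2√(−p/3) = 8.110350, φ = arccos(3q/(p·r)) = arccos(-0.475424) = 2.066242 rad.
y_k = r·cos(φ/3 − 2πk/3) for k = 0, 1, 2 gives y = 6.261537, 1.333333, -7.594870.
λ_k = y_k + 1.666667 gives λ = 7.9282, 3.0000, -5.9282 (check: the sum is 5.0000 = tr M).

Eigenvalues sorted in increasing order: [-5.9282, 3.0000, 7.9282].


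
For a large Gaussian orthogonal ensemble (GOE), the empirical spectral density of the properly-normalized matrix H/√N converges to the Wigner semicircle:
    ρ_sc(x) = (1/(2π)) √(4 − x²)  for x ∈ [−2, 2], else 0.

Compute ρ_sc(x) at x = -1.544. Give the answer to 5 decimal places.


ρ_sc(x) = (1/(2π)) √(4 − x²). With x = -1.544:
  4 − x² = 4 − (-1.544)² = 4 − 2.383936 = 1.616064.
  √(4 − x²) = 1.271245.
  1/(2π) = 0.159155.
  ρ_sc(-1.544) = 0.159155 · 1.271245 = 0.202325.

Rounded to 5 decimal places: ρ_sc(-1.544) ≈ 0.20232.


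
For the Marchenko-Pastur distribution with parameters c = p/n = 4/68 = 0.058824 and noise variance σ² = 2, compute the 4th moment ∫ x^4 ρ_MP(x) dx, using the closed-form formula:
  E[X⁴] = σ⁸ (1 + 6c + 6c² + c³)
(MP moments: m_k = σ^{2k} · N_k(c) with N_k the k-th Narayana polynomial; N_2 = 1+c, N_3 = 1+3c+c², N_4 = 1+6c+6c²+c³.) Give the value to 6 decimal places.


E[X⁴] = σ⁸ (1 + 6c + 6c² + c³) (fourth MP moment). With σ² = 2 (so σ⁸ = 16) and c = 4/68 = 0.058824: E[X⁴] = 16 · (1 + 6·0.058824 + 6·(0.058824)² + (0.058824)³) = 16 · 1.373906.

So E[X^4] = 21.982495.


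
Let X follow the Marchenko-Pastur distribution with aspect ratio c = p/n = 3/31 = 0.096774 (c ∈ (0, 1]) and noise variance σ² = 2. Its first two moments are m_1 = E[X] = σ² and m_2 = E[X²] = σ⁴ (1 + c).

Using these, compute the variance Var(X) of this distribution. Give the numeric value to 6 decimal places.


m_1 = E[X] = σ² = 2, so m_1² = 4.
m_2 = E[X²] = σ⁴ (1 + c) = 4 · (1 + 0.096774) = 4 · 1.096774 = 4.387097.
(Note m_2 − m_1² simplifies to c · σ⁴ = 0.096774 · 4.)

Var(X) = m_2 − m_1² = 4.387097 − 4 = 0.387097.


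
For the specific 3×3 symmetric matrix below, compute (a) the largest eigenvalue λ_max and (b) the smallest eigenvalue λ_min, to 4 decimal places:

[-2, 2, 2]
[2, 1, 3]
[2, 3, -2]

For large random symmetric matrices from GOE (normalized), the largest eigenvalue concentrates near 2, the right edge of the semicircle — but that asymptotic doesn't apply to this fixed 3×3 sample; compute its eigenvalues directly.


Since M is real symmetric, all three eigenvalues are real; they are the roots of det(λI − M) = λ³ − (tr M) λ² + s λ − det M, where s is the sum of the principal 2×2 minors.
tr M = -2 + 1 + (-2) = -3.
s = ((-2)·1 − 2²) + ((-2)·(-2) − 2²) + (1·(-2) − 3²) = -6 + 0 + (-11) = -17.
det M (expand along row 1) = (-2)·(-11) − 2·(-10) + 2·4 = 50.
Characteristic polynomial: λ³ + 3λ² − 17λ − 50 = 0.
Substitute λ = y + (tr M)/3 = y − 1.000000 to remove the quadratic term: y³ + p·y + q = 0 with p = s − (tr M)²/3 = -20.000000 and q = −2(tr M)³/27 + (tr M)·s/3 − det M = -31.000000.
Three real roots ⇒ use the trigonometric (Viète) form: r = 2√(−p/3) = 5.163978, φ = arccos(3q/(p·r)) = arccos(0.900469) = 0.449951 rad.
y_k = r·cos(φ/3 − 2πk/3) for k = 0, 1, 2 gives y = 5.106005, -1.884768, -3.221237.
λ_k = y_k − 1.000000 gives λ = 4.1060, -2.8848, -4.2212 (check: the sum is -3.0000 = tr M).

Hence λ_max = 4.1060 and λ_min = -4.2212.


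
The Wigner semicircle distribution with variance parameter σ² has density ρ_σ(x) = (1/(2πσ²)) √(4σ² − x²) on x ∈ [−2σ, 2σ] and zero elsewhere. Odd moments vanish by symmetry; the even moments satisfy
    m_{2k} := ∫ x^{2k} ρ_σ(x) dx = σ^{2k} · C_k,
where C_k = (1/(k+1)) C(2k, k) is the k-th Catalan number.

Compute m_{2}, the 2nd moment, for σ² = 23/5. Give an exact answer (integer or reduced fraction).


By the scaled semicircle moment identity, m_{2k} = σ^{2k} · C_k with k = 1.
C_1 = (1/(k+1)) · C(2k, k) = (1/2) · C(2, 1) = (1/2) · 2 = 1.
σ^{2k} = (σ²)^k = (23/5)^1 = 23/5.

Therefore m_{2} = σ^{2} · C_1 = (23/5) · 1 = 23/5.


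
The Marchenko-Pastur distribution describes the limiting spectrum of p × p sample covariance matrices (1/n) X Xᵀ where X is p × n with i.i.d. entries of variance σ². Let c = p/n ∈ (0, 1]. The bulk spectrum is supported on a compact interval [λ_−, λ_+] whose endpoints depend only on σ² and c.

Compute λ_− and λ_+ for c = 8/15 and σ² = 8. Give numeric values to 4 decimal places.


c = 8/15 = 0.533333; √c = 0.730297.
λ_− = σ² (1 − √c)² = 8 · (1 − 0.730297)² = 8 · (0.269703)² = 0.581919.
λ_+ = σ² (1 + √c)² = 8 · (1 + 0.730297)² = 8 · (1.730297)² = 23.951415.

Rounded to 4 decimal places: λ_− ≈ 0.5819, λ_+ ≈ 23.9514.


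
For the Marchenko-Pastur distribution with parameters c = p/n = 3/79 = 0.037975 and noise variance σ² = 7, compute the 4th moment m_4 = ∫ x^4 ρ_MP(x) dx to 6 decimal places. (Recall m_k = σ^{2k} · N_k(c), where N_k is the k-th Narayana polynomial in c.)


E[X⁴] = σ⁸ (1 + 6c + 6c² + c³) (fourth MP moment). With σ² = 7 (so σ⁸ = 2401) and c = 3/79 = 0.037975: E[X⁴] = 2401 · (1 + 6·0.037975 + 6·(0.037975)² + (0.037975)³) = 2401 · 1.236555.

So E[X^4] = 2968.969331.


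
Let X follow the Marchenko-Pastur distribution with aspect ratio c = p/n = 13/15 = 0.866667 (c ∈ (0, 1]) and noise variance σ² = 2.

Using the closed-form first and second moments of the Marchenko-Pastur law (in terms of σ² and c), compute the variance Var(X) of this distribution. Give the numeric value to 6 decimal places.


Recall the MP moments m_1 = E[X] = σ² and m_2 = E[X²] = σ⁴ (1 + c).
m_1 = E[X] = σ² = 2, so m_1² = 4.
m_2 = E[X²] = σ⁴ (1 + c) = 4 · (1 + 0.866667) = 4 · 1.866667 = 7.466667.
(Note m_2 − m_1² simplifies to c · σ⁴ = 0.866667 · 4.)

Var(X) = m_2 − m_1² = 7.466667 − 4 = 3.466667.


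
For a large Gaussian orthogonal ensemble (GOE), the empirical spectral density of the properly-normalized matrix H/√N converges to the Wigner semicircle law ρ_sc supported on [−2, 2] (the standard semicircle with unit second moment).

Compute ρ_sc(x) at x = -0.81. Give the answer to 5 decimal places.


ρ_sc(x) = (1/(2π)) √(4 − x²). With x = -0.81:
  4 − x² = 4 − (-0.81)² = 4 − 0.656100 = 3.343900.
  √(4 − x²) = 1.828633.
  1/(2π) = 0.159155.
  ρ_sc(-0.81) = 0.159155 · 1.828633 = 0.291036.

Rounded to 5 decimal places: ρ_sc(-0.81) ≈ 0.29104.


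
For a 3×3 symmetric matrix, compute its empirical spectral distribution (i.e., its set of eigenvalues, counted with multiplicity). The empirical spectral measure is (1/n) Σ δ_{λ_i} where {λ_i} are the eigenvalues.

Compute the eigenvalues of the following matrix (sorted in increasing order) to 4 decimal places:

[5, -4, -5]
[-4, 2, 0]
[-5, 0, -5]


Since M is real symmetric, all three eigenvalues are real; they are the roots of det(λI − M) = λ³ − (tr M) λ² + s λ − det M, where s is the sum of the principal 2×2 minors.
tr M = 5 + 2 + (-5) = 2.
s = (5·2 − (-4)²) + (5·(-5) − (-5)²) + (2·(-5) − 0²) = -6 + (-50) + (-10) = -66.
det M (expand along row 1) = 5·(-10) − (-4)·20 + (-5)·10 = -20.
Characteristic polynomial: λ³ − 2λ² − 66λ + 20 = 0.
Substitute λ = y + (tr M)/3 = y + 0.666667 to remove the quadratic term: y³ + p·y + q = 0 with p = s − (tr M)²/3 = -67.333333 and q = −2(tr M)³/27 + (tr M)·s/3 − det M = -24.592593.
Three real roots ⇒ use the trigonometric (Viète) form: r = 2√(−p/3) = 9.475114, φ = arccos(3q/(p·r)) = arccos(0.115641) = 1.454896 rad.
y_k = r·cos(φ/3 − 2πk/3) for k = 0, 1, 2 gives y = 8.382548, -0.365964, -8.016584.
λ_k = y_k + 0.666667 gives λ = 9.0492, 0.3007, -7.3499 (check: the sum is 2.0000 = tr M).

Eigenvalues sorted in increasing order: [-7.3499, 0.3007, 9.0492].


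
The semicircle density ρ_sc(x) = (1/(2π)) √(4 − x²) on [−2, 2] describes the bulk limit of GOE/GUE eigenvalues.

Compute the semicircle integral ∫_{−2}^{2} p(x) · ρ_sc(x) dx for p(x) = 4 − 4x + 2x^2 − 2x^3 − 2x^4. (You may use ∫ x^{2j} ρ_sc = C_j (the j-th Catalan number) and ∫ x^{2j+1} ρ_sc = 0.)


Write p(x) = Σ a_i x^i, split into monomials and integrate each against ρ_sc separately.
Using ∫ x^{2j} ρ_sc = C_j = (1/(j+1)) C(2j, j) (Catalan numbers) and ∫ x^{2j+1} ρ_sc = 0 (odd monomials vanish by symmetry):
  i = 0 (even): a_0 · C_{0} = 4 · 1 = 4
  i = 1 (odd): ∫ x^1 ρ_sc = 0 (vanishes)
  i = 2 (even): a_2 · C_{1} = 2 · 1 = 2
  i = 3 (odd): ∫ x^3 ρ_sc = 0 (vanishes)
  i = 4 (even): a_4 · C_{2} = -2 · 2 = -4

Summing the contributions: ∫_{−2}^{2} p(x) ρ_sc(x) dx = 4 + 2 + (-4) = 2.


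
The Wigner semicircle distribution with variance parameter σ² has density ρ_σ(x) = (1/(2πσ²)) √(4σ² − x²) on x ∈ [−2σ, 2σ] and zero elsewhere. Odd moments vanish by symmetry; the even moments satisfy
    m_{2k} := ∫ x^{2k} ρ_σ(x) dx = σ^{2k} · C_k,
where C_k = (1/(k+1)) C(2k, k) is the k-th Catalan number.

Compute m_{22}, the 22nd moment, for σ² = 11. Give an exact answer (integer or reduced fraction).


By the scaled semicircle moment identity, m_{2k} = σ^{2k} · C_k with k = 11.
C_11 = (1/(k+1)) · C(2k, k) = (1/12) · C(22, 11) = (1/12) · 705432 = 58786.
σ^{2k} = (σ²)^k = (11)^11 = 285311670611.

Therefore m_{22} = σ^{22} · C_11 = 285311670611 · 58786 = 16772331868538246.


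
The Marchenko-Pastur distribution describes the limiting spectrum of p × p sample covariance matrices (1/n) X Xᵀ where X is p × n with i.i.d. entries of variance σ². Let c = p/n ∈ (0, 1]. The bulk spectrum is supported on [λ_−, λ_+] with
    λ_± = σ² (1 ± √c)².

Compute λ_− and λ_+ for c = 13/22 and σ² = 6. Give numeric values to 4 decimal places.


c = 13/22 = 0.590909; √c = 0.768706.
λ_− = σ² (1 − √c)² = 6 · (1 − 0.768706)² = 6 · (0.231294)² = 0.320981.
λ_+ = σ² (1 + √c)² = 6 · (1 + 0.768706)² = 6 · (1.768706)² = 18.769928.

Rounded to 4 decimal places: λ_− ≈ 0.3210, λ_+ ≈ 18.7699.


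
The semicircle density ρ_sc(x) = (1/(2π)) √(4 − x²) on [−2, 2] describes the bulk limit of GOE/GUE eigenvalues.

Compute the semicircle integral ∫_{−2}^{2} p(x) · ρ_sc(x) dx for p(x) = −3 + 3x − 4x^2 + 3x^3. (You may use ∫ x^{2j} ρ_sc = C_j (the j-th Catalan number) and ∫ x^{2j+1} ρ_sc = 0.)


Write p(x) = Σ a_i x^i, split into monomials and integrate each against ρ_sc separately.
Using ∫ x^{2j} ρ_sc = C_j = (1/(j+1)) C(2j, j) (Catalan numbers) and ∫ x^{2j+1} ρ_sc = 0 (odd monomials vanish by symmetry):
  i = 0 (even): a_0 · C_{0} = -3 · 1 = -3
  i = 1 (odd): ∫ x^1 ρ_sc = 0 (vanishes)
  i = 2 (even): a_2 · C_{1} = -4 · 1 = -4
  i = 3 (odd): ∫ x^3 ρ_sc = 0 (vanishes)

Summing the contributions: ∫_{−2}^{2} p(x) ρ_sc(x) dx = (-3) + (-4) = -7.


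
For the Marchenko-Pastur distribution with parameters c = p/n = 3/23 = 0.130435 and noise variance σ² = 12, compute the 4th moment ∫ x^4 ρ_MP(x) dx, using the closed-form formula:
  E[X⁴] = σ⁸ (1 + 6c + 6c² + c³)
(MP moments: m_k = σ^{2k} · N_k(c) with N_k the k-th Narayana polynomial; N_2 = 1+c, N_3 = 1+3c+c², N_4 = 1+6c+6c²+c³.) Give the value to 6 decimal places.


E[X⁴] = σ⁸ (1 + 6c + 6c² + c³) (fourth MP moment). With σ² = 12 (so σ⁸ = 20736) and c = 3/23 = 0.130435: E[X⁴] = 20736 · (1 + 6·0.130435 + 6·(0.130435)² + (0.130435)³) = 20736 · 1.886907.

So E[X^4] = 39126.907866.


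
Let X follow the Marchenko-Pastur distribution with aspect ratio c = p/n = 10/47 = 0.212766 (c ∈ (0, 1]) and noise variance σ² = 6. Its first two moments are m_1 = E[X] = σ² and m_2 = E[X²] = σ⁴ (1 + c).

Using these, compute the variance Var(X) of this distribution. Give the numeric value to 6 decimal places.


m_1 = E[X] = σ² = 6, so m_1² = 36.
m_2 = E[X²] = σ⁴ (1 + c) = 36 · (1 + 0.212766) = 36 · 1.212766 = 43.659574.
(Note m_2 − m_1² simplifies to c · σ⁴ = 0.212766 · 36.)

Var(X) = m_2 − m_1² = 43.659574 − 36 = 7.659574.


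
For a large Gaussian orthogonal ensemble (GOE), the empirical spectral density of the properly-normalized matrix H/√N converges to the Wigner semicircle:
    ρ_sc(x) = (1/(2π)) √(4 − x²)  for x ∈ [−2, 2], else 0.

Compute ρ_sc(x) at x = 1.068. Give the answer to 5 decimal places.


ρ_sc(x) = (1/(2π)) √(4 − x²). With x = 1.068:
  4 − x² = 4 − (1.068)² = 4 − 1.140624 = 2.859376.
  √(4 − x²) = 1.690969.
  1/(2π) = 0.159155.
  ρ_sc(1.068) = 0.159155 · 1.690969 = 0.269126.

Rounded to 5 decimal places: ρ_sc(1.068) ≈ 0.26913.


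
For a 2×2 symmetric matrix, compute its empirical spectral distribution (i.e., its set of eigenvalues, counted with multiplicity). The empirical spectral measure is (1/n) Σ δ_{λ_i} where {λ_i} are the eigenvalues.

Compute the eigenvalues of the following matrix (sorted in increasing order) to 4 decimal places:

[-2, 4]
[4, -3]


Since M is real symmetric, both eigenvalues are real; they are the roots of det(λI − M) = λ² − (tr M) λ + det M.
tr M = -2 + (-3) = -5.
det M = (-2)·(-3) − 4² = 6 − 16 = -10.
Characteristic polynomial: λ² + 5λ − 10 = 0.
Discriminant Δ = (tr M)² − 4·det M = 25 − (-40) = 65; √Δ = 8.062258.
λ = (tr M ± √Δ)/2 = (-5 ± 8.062258)/2, giving (tr M − √Δ)/2 = -6.5311 and (tr M + √Δ)/2 = 1.5311.

Eigenvalues sorted in increasing order: [-6.5311, 1.5311].


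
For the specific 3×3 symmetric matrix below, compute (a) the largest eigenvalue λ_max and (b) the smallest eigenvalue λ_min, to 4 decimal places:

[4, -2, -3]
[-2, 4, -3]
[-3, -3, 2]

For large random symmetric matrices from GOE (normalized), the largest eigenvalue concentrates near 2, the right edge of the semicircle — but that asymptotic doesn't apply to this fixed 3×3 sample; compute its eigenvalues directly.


Since M is real symmetric, all three eigenvalues are real; they are the roots of det(λI − M) = λ³ − (tr M) λ² + s λ − det M, where s is the sum of the principal 2×2 minors.
tr M = 4 + 4 + 2 = 10.
s = (4·4 − (-2)²) + (4·2 − (-3)²) + (4·2 − (-3)²) = 12 + (-1) + (-1) = 10.
det M (expand along row 1) = 4·(-1) − (-2)·(-13) + (-3)·18 = -84.
Characteristic polynomial: λ³ − 10λ² + 10λ + 84 = 0.
Substitute λ = y + (tr M)/3 = y + 3.333333 to remove the quadratic term: y³ + p·y + q = 0 with p = s − (tr M)²/3 = -23.333333 and q = −2(tr M)³/27 + (tr M)·s/3 − det M = 43.259259.
Three real roots ⇒ use the trigonometric (Viète) form: r = 2√(−p/3) = 5.577734, φ = arccos(3q/(p·r)) = arccos(-0.997162) = 3.066238 rad.
y_k = r·cos(φ/3 − 2πk/3) for k = 0, 1, 2 gives y = 2.909307, 2.666667, -5.575974.
λ_k = y_k + 3.333333 gives λ = 6.2426, 6.0000, -2.2426 (check: the sum is 10.0000 = tr M).

Hence λ_max = 6.2426 and λ_min = -2.2426.


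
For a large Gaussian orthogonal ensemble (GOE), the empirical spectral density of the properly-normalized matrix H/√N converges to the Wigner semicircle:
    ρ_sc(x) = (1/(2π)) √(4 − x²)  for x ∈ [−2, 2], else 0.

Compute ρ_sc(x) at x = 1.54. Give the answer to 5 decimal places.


ρ_sc(x) = (1/(2π)) √(4 − x²). With x = 1.54:
  4 − x² = 4 − (1.54)² = 4 − 2.371600 = 1.628400.
  √(4 − x²) = 1.276088.
  1/(2π) = 0.159155.
  ρ_sc(1.54) = 0.159155 · 1.276088 = 0.203096.

Rounded to 5 decimal places: ρ_sc(1.54) ≈ 0.20310.


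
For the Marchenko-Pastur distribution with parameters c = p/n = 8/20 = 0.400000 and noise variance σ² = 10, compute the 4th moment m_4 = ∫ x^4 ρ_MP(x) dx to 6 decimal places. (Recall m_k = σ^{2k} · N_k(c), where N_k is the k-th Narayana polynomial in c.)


E[X⁴] = σ⁸ (1 + 6c + 6c² + c³) (fourth MP moment). With σ² = 10 (so σ⁸ = 10000) and c = 8/20 = 0.400000: E[X⁴] = 10000 · (1 + 6·0.400000 + 6·(0.400000)² + (0.400000)³) = 10000 · 4.424000.

So E[X^4] = 44240.000000.


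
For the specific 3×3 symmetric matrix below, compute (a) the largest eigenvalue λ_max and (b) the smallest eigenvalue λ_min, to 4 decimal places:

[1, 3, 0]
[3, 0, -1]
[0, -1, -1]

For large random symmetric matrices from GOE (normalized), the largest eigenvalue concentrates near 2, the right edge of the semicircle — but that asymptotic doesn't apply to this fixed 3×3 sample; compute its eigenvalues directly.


Since M is real symmetric, all three eigenvalues are real; they are the roots of det(λI − M) = λ³ − (tr M) λ² + s λ − det M, where s is the sum of the principal 2×2 minors.
tr M = 1 + 0 + (-1) = 0.
s = (1·0 − 3²) + (1·(-1) − 0²) + (0·(-1) − (-1)²) = -9 + (-1) + (-1) = -11.
det M (expand along row 1) = 1·(-1) − 3·(-3) + 0·(-3) = 8.
Characteristic polynomial: λ³ − 11λ − 8 = 0.
Substitute λ = y + (tr M)/3 = y + 0.000000 to remove the quadratic term: y³ + p·y + q = 0 with p = s − (tr M)²/3 = -11.000000 and q = −2(tr M)³/27 + (tr M)·s/3 − det M = -8.000000.
Three real roots ⇒ use the trigonometric (Viète) form: r = 2√(−p/3) = 3.829708, φ = arccos(3q/(p·r)) = arccos(0.569709) = 0.964645 rad.
y_k = r·cos(φ/3 − 2πk/3) for k = 0, 1, 2 gives y = 3.633425, -0.768540, -2.864885.
λ_k = y_k + 0.000000 gives λ = 3.6334, -0.7685, -2.8649 (check: the sum is 0.0000 = tr M).

Hence λ_max = 3.6334 and λ_min = -2.8649.


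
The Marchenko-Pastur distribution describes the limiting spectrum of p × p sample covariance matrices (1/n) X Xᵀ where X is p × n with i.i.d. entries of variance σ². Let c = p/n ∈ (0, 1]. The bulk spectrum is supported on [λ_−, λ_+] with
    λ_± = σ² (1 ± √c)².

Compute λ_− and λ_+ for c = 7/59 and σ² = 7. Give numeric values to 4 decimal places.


c = 7/59 = 0.118644; √c = 0.344447.
λ_− = σ² (1 − √c)² = 7 · (1 − 0.344447)² = 7 · (0.655553)² = 3.008244.
λ_+ = σ² (1 + √c)² = 7 · (1 + 0.344447)² = 7 · (1.344447)² = 12.652773.

Rounded to 4 decimal places: λ_− ≈ 3.0082, λ_+ ≈ 12.6528.


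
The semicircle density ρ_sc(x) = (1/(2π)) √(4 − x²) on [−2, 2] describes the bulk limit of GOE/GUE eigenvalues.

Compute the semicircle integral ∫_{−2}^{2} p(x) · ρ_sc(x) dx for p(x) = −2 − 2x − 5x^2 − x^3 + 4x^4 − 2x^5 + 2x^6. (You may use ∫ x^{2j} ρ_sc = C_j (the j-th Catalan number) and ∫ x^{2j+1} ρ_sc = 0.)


Write p(x) = Σ a_i x^i, split into monomials and integrate each against ρ_sc separately.
Using ∫ x^{2j} ρ_sc = C_j = (1/(j+1)) C(2j, j) (Catalan numbers) and ∫ x^{2j+1} ρ_sc = 0 (odd monomials vanish by symmetry):
  i = 0 (even): a_0 · C_{0} = -2 · 1 = -2
  i = 1 (odd): ∫ x^1 ρ_sc = 0 (vanishes)
  i = 2 (even): a_2 · C_{1} = -5 · 1 = -5
  i = 3 (odd): ∫ x^3 ρ_sc = 0 (vanishes)
  i = 4 (even): a_4 · C_{2} = 4 · 2 = 8
  i = 5 (odd): ∫ x^5 ρ_sc = 0 (vanishes)
  i = 6 (even): a_6 · C_{3} = 2 · 5 = 10

Summing the contributions: ∫_{−2}^{2} p(x) ρ_sc(x) dx = (-2) + (-5) + 8 + 10 = 11.


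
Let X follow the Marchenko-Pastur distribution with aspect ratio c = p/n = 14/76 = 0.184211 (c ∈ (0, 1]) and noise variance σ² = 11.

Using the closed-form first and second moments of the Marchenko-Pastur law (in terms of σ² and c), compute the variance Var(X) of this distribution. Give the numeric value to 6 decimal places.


Recall the MP moments m_1 = E[X] = σ² and m_2 = E[X²] = σ⁴ (1 + c).
m_1 = E[X] = σ² = 11, so m_1² = 121.
m_2 = E[X²] = σ⁴ (1 + c) = 121 · (1 + 0.184211) = 121 · 1.184211 = 143.289474.
(Note m_2 − m_1² simplifies to c · σ⁴ = 0.184211 · 121.)

Var(X) = m_2 − m_1² = 143.289474 − 121 = 22.289474.


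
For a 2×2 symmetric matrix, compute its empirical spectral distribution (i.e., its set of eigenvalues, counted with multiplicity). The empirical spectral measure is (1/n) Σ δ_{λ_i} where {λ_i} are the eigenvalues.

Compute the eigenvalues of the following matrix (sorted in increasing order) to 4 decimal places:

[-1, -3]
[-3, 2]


Since M is real symmetric, both eigenvalues are real; they are the roots of det(λI − M) = λ² − (tr M) λ + det M.
tr M = -1 + 2 = 1.
det M = (-1)·2 − (-3)² = -2 − 9 = -11.
Characteristic polynomial: λ² − λ − 11 = 0.
Discriminant Δ = (tr M)² − 4·det M = 1 − (-44) = 45; √Δ = 6.708204.
λ = (tr M ± √Δ)/2 = (1 ± 6.708204)/2, giving (tr M − √Δ)/2 = -2.8541 and (tr M + √Δ)/2 = 3.8541.

Eigenvalues sorted in increasing order: [-2.8541, 3.8541].


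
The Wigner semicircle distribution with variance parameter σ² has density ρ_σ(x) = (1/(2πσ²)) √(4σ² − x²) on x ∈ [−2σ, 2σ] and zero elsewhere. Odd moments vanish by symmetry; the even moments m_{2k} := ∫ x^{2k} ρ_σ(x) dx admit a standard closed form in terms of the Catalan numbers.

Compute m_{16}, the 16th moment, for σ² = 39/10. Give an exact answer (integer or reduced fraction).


By the scaled semicircle moment identity, m_{2k} = σ^{2k} · C_k with k = 8.
C_8 = (1/(k+1)) · C(2k, k) = (1/9) · C(16, 8) = (1/9) · 12870 = 1430.
σ^{2k} = (σ²)^k = (39/10)^8 = 5352009260481/100000000.

Therefore m_{16} = σ^{16} · C_8 = (5352009260481/100000000) · 1430 = 765337324248783/10000000.


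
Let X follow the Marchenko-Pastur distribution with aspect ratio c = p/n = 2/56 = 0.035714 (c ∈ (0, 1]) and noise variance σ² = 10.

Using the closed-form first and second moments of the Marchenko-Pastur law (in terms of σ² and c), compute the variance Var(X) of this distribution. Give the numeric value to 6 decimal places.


Recall the MP moments m_1 = E[X] = σ² and m_2 = E[X²] = σ⁴ (1 + c).
m_1 = E[X] = σ² = 10, so m_1² = 100.
m_2 = E[X²] = σ⁴ (1 + c) = 100 · (1 + 0.035714) = 100 · 1.035714 = 103.571429.
(Note m_2 − m_1² simplifies to c · σ⁴ = 0.035714 · 100.)

Var(X) = m_2 − m_1² = 103.571429 − 100 = 3.571429.


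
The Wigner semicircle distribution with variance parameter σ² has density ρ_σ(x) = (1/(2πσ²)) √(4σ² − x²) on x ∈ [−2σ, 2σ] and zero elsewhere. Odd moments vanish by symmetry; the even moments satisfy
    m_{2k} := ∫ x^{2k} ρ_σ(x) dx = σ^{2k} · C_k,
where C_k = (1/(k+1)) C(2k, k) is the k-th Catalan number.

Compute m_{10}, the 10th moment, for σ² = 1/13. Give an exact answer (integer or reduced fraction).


By the scaled semicircle moment identity, m_{2k} = σ^{2k} · C_k with k = 5.
C_5 = (1/(k+1)) · C(2k, k) = (1/6) · C(10, 5) = (1/6) · 252 = 42.
σ^{2k} = (σ²)^k = (1/13)^5 = 1/371293.

Therefore m_{10} = σ^{10} · C_5 = (1/371293) · 42 = 42/371293.


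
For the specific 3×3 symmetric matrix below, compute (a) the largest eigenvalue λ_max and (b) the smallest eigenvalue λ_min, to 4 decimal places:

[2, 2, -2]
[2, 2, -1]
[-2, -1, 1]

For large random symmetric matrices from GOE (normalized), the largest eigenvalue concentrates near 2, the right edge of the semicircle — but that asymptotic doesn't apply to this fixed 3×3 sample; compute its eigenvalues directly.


Since M is real symmetric, all three eigenvalues are real; they are the roots of det(λI − M) = λ³ − (tr M) λ² + s λ − det M, where s is the sum of the principal 2×2 minors.
tr M = 2 + 2 + 1 = 5.
s = (2·2 − 2²) + (2·1 − (-2)²) + (2·1 − (-1)²) = 0 + (-2) + 1 = -1.
det M (expand along row 1) = 2·1 − 2·0 + (-2)·2 = -2.
Characteristic polynomial: λ³ − 5λ² − λ + 2 = 0.
Substitute λ = y + (tr M)/3 = y + 1.666667 to remove the quadratic term: y³ + p·y + q = 0 with p = s − (tr M)²/3 = -9.333333 and q = −2(tr M)³/27 + (tr M)·s/3 − det M = -8.925926.
Three real roots ⇒ use the trigonometric (Viète) form: r = 2√(−p/3) = 3.527668, φ = arccos(3q/(p·r)) = arccos(0.813299) = 0.620997 rad.
y_k = r·cos(φ/3 − 2πk/3) for k = 0, 1, 2 gives y = 3.452360, -1.098294, -2.354066.
λ_k = y_k + 1.666667 gives λ = 5.1190, 0.5684, -0.6874 (check: the sum is 5.0000 = tr M).

Hence λ_max = 5.1190 and λ_min = -0.6874.
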